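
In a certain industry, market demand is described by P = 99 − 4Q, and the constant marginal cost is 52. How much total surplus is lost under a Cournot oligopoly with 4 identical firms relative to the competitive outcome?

DWL = 11.045

Perfect competition: P = MC = 52, so 99 − 4Q = 52 and Q = 11.75.
With 4 symmetric Cournot firms, each firm's FOC gives 99 − 20q = 52, so q = 2.35, Q = 4·2.35 = 9.4, and P = 61.4.
DWL is the triangle between Q = 9.4 and Q = 11.75: ½·(11.75 − 9.4)·(61.4 − 52) = 11.045.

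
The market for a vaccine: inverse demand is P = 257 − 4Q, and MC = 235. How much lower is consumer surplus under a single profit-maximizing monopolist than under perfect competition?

Under competition P = MC = 235, so Q = (257 − 235)/4 = 5.5.
CS = ½·(257 − 235)·5.5 = 60.5.
Monopoly sets MR = MC: 257 − 8Q = 235 ⇒ Q = 2.75, P = 257 − 4·2.75 = 246.
CS = ½·(257 − 246)·2.75 = 15.125.
Change in consumer surplus: 15.125 − 60.5 = −45.375.

Consumer surplus falls by 45.375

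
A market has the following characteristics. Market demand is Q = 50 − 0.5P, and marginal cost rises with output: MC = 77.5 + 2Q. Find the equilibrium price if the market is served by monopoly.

P = 92.5

Inverting demand: P = 100 − 2Q.
The monopolist equates marginal revenue to marginal cost: 100 − 4Q = 77.5 + 2Q, so Q = 3.75. From demand, P = 92.5.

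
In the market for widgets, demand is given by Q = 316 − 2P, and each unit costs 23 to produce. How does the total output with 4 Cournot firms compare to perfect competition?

Cournot: Q = 216; Competition: Q = 270

Inverting demand: P = 158 − 0.5Q.
With 4 symmetric Cournot firms, each firm's FOC gives 158 − 2.5q = 23, so q = 54, Q = 4·54 = 216, and P = 50.
Competitive firms price at marginal cost: P = 23, giving Q = 270.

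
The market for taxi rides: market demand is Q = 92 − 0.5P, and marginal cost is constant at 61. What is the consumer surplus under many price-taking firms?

Inverting demand: P = 184 − 2Q.
Competitive firms price at marginal cost: P = 61, giving Q = 61.5.
CS = ½·(184 − 61)·61.5 = 3782.25.

CS = 3782.25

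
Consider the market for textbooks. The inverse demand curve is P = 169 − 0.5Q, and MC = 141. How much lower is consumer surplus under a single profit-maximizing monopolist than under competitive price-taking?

CS falls by 588

Under competition P = MC = 141, so Q = (169 − 141)/0.5 = 56.
CS = ½·(169 − 141)·56 = 784.
The monopolist equates marginal revenue to marginal cost: 169 − Q = 141, so Q = 28. From demand, P = 155.
CS = ½·(169 − 155)·28 = 196.
Change in consumer surplus: 196 − 784 = −588.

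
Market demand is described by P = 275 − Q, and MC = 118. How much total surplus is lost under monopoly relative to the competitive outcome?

Under competition P = MC = 118, so Q = (275 − 118)/1 = 157.
The monopolist equates marginal revenue to marginal cost: 275 − 2Q = 118, so Q = 78.5. From demand, P = 196.5.
DWL is the triangle between Q = 78.5 and Q = 157: ½·(157 − 78.5)·(196.5 − 118) = 3081.125.

DWL = 3081.125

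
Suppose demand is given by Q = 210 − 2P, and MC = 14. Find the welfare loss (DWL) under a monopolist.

DWL = 2070.25

Inverting demand: P = 105 − 0.5Q.
Under competition P = MC = 14, so Q = (105 − 14)/0.5 = 182.
Monopoly sets MR = MC: 105 − Q = 14 ⇒ Q = 91, P = 105 − 0.5·91 = 59.5.
DWL is the triangle between Q = 91 and Q = 182: ½·(182 − 91)·(59.5 − 14) = 2070.25.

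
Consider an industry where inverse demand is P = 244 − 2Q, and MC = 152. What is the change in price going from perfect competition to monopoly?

Competitive firms price at marginal cost: P = 152, giving Q = 46.
Monopoly sets MR = MC: 244 − 4Q = 152 ⇒ Q = 23, P = 244 − 2·23 = 198.
Change in price: 198 − 152 = 46.

Price rises by 46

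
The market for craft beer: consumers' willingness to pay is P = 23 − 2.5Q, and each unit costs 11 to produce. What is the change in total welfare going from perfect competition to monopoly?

Perfect competition: P = MC = 11, so 23 − 2.5Q = 11 and Q = 4.8.
CS = ½·(23 − 11)·4.8 = 28.8; PS = (11 − 11)·4.8 = 0; TS = 28.8.
The monopolist equates marginal revenue to marginal cost: 23 − 5Q = 11, so Q = 2.4. From demand, P = 17.
CS = ½·(23 − 17)·2.4 = 7.2; PS = (17 − 11)·2.4 = 14.4; TS = 21.6.
Change in total welfare: 21.6 − 28.8 = −7.2.

Total welfare falls by 7.2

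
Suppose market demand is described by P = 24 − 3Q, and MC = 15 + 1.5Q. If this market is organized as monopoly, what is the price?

A monopolist chooses Q where MR = MC. MR = 24 − 6Q; setting this equal to 15 + 1.5Q gives Q = 1.2 and P = 20.4.

P = 20.4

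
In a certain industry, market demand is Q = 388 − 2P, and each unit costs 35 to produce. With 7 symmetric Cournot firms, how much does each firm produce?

Inverting demand: P = 194 − 0.5Q.
With 7 symmetric Cournot firms, each firm's FOC gives 194 − 4q = 35, so q = 39.75, Q = 7·39.75 = 278.25, and P = 54.875.

q_i = 39.75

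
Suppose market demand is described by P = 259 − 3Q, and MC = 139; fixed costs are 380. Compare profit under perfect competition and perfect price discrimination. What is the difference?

Competitive firms price at marginal cost: P = 139, giving Q = 40.
Profit = (139 − 139)·40 − 380 = −380.
Under first-degree price discrimination the firm charges each unit its demand price and produces up to where P = MC, i.e. Q = 40. Consumer surplus is zero; producer surplus equals total surplus.
PS equals the full surplus area, 2400. Profit = 2400 − 380 = 2020.
Change in profit: 2020 − −380 = 2400.

Profit rises by 2400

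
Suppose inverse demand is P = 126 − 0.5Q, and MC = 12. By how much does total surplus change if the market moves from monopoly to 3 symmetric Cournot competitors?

The monopolist equates marginal revenue to marginal cost: 126 − Q = 12, so Q = 114. From demand, P = 69.
CS = ½·(126 − 69)·114 = 3249; PS = (69 − 12)·114 = 6498; TS = 9747.
In a 3-firm Cournot equilibrium, symmetry and the first-order condition give q = (126 − 12)/(2) = 57. So Q = 171 and P = 40.5.
CS = ½·(126 − 40.5)·171 = 7310.25; PS = (40.5 − 12)·171 = 4873.5; TS = 12183.75.
Change in total surplus: 12183.75 − 9747 = 2436.75.

TS rises by 2436.75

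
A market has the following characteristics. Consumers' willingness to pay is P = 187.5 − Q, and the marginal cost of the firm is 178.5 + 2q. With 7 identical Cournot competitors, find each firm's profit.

π_i = 1.62

In a 7-firm Cournot equilibrium, symmetry and the first-order condition give q = (187.5 − 178.5)/(10) = 0.9. So Q = 6.3 and P = 181.2.
Each firm's profit = 181.2·0.9 − (178.5·0.9 + ½·2·0.9²) = 1.62.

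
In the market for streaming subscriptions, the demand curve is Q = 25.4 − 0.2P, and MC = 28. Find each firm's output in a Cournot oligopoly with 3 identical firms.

q_i = 4.95

Inverting demand: P = 127 − 5Q.
Cournot with 3 identical firms: the symmetric best-response condition is 127 − 20q = 28. Each firm produces q = 4.95, total output Q = 14.85, price P = 52.75.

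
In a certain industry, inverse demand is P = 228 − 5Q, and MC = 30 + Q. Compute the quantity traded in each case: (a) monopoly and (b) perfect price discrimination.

Monopoly: Q = 18; Perfect PD: Q = 33

The monopolist equates marginal revenue to marginal cost: 228 − 10Q = 30 + Q, so Q = 18. From demand, P = 138.
Under first-degree price discrimination the firm charges each unit its demand price and produces up to where P = MC, i.e. Q = 33. Consumer surplus is zero; producer surplus equals total surplus.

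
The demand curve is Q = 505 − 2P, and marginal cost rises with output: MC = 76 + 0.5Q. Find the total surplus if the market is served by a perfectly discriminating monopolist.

Inverting demand: P = 252.5 − 0.5Q.
With perfect price discrimination, output is the efficient level Q = 176.5 (where demand meets MC), but every buyer pays their willingness to pay: CS = 0 and PS = total surplus.
TS = 15576.125 (equal to competitive TS).

TS = 15576.125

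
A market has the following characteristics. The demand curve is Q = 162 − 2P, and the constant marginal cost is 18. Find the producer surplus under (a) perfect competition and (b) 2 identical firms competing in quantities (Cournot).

Inverting demand: P = 81 − 0.5Q.
Under competition P = MC = 18, so Q = (81 − 18)/0.5 = 126.
PS = (18 − 18)·126 = 0.
Cournot with 2 identical firms: the symmetric best-response condition is 81 − 1.5q = 18. Each firm produces q = 42, total output Q = 84, price P = 39.
PS = (39 − 18)·84 = 1764.

Competition: PS = 0; Cournot: PS = 1764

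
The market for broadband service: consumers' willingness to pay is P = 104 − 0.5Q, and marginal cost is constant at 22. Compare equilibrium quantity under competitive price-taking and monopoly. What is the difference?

Q falls by 82

Under competition P = MC = 22, so Q = (104 − 22)/0.5 = 164.
The monopolist equates marginal revenue to marginal cost: 104 − Q = 22, so Q = 82. From demand, P = 63.
Change in equilibrium quantity: 82 − 164 = −82.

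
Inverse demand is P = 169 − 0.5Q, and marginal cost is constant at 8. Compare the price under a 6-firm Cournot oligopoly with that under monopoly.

Cournot: P = 31; Monopoly: P = 88.5

With 6 symmetric Cournot firms, each firm's FOC gives 169 − 3.5q = 8, so q = 46, Q = 6·46 = 276, and P = 31.
Monopoly sets MR = MC: 169 − Q = 8 ⇒ Q = 161, P = 169 − 0.5·161 = 88.5.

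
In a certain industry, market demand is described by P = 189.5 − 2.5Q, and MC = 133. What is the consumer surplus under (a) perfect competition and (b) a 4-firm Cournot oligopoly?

Competition: CS = 638.45; Cournot: CS = 408.608

Under competition P = MC = 133, so Q = (189.5 − 133)/2.5 = 22.6.
CS = ½·(189.5 − 133)·22.6 = 638.45.
With 4 symmetric Cournot firms, each firm's FOC gives 189.5 − 12.5q = 133, so q = 4.52, Q = 4·4.52 = 18.08, and P = 144.3.
CS = ½·(189.5 − 144.3)·18.08 = 408.608.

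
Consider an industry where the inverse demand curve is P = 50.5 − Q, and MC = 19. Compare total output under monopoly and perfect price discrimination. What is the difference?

Total output rises by 15.75

The monopolist equates marginal revenue to marginal cost: 50.5 − 2Q = 19, so Q = 15.75. From demand, P = 34.75.
With perfect price discrimination, output is the efficient level Q = 31.5 (where demand meets MC), but every buyer pays their willingness to pay: CS = 0 and PS = total surplus.
Change in total output: 31.5 − 15.75 = 15.75.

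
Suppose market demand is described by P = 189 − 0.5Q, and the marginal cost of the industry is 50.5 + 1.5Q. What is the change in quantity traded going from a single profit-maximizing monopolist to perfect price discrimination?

Monopoly sets MR = MC: 189 − Q = 50.5 + 1.5Q ⇒ Q = 55.4, P = 189 − 0.5·55.4 = 161.3.
With perfect price discrimination, output is the efficient level Q = 69.25 (where demand meets MC), but every buyer pays their willingness to pay: CS = 0 and PS = total surplus.
Change in quantity traded: 69.25 − 55.4 = 13.85.

Quantity traded rises by 13.85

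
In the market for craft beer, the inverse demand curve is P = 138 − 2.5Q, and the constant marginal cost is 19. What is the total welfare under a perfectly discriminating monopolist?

TS = 2832.2

Under first-degree price discrimination the firm charges each unit its demand price and produces up to where P = MC, i.e. Q = 47.6. Consumer surplus is zero; producer surplus equals total surplus.
TS = 2832.2 (equal to competitive TS).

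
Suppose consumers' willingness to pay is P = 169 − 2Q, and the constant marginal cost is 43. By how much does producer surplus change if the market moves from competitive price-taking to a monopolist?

Competitive firms price at marginal cost: P = 43, giving Q = 63.
PS = (43 − 43)·63 = 0.
The monopolist equates marginal revenue to marginal cost: 169 − 4Q = 43, so Q = 31.5. From demand, P = 106.
PS = (106 − 43)·31.5 = 1984.5.
Change in producer surplus: 1984.5 − 0 = 1984.5.

Producer surplus rises by 1984.5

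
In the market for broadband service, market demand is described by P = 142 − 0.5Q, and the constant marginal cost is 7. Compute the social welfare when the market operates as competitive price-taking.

TS = 18225

Competitive firms price at marginal cost: P = 7, giving Q = 270.
CS = ½·(142 − 7)·270 = 18225; PS = (7 − 7)·270 = 0; TS = 18225.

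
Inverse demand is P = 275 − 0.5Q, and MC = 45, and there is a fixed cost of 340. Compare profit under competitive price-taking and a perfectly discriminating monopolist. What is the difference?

Competitive firms price at marginal cost: P = 45, giving Q = 460.
Profit = (45 − 45)·460 − 340 = −340.
With perfect price discrimination, output is the efficient level Q = 460 (where demand meets MC), but every buyer pays their willingness to pay: CS = 0 and PS = total surplus.
PS equals the full surplus area, 52900. Profit = 52900 − 340 = 52560.
Change in profit: 52560 − −340 = 52900.

π rises by 52900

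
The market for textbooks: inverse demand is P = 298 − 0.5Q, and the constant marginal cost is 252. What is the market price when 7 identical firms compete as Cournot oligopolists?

P = 257.75

In a 7-firm Cournot equilibrium, symmetry and the first-order condition give q = (298 − 252)/(4) = 11.5. So Q = 80.5 and P = 257.75.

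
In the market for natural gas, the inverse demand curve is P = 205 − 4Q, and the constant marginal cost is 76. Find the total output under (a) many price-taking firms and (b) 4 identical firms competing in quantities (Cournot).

Competition: Q = 32.25; Cournot: Q = 25.8

Perfect competition: P = MC = 76, so 205 − 4Q = 76 and Q = 32.25.
Cournot with 4 identical firms: the symmetric best-response condition is 205 − 20q = 76. Each firm produces q = 6.45, total output Q = 25.8, price P = 101.8.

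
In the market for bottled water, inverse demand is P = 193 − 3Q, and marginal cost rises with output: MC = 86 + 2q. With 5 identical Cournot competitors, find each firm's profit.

Cournot with 5 identical firms: the symmetric best-response condition is 193 − 18q = 86 + 2q. Each firm produces q = 5.35, total output Q = 26.75, price P = 112.75.
Each firm's profit = 112.75·5.35 − (86·5.35 + ½·2·5.35²) = 114.49.

π_i = 114.49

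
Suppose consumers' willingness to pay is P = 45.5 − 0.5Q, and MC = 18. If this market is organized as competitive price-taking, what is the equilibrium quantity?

Q = 55

Perfect competition: P = MC = 18, so 45.5 − 0.5Q = 18 and Q = 55.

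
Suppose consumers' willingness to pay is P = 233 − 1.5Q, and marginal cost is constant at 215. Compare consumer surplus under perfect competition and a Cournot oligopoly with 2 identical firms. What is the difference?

Consumer surplus falls by 60

Competitive firms price at marginal cost: P = 215, giving Q = 12.
CS = ½·(233 − 215)·12 = 108.
Cournot with 2 identical firms: the symmetric best-response condition is 233 − 4.5q = 215. Each firm produces q = 4, total output Q = 8, price P = 221.
CS = ½·(233 − 221)·8 = 48.
Change in consumer surplus: 48 − 108 = −60.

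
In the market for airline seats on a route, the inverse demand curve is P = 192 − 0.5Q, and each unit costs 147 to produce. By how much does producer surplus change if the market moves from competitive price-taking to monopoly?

Producer surplus rises by 1012.5

Under competition P = MC = 147, so Q = (192 − 147)/0.5 = 90.
PS = (147 − 147)·90 = 0.
Monopoly sets MR = MC: 192 − Q = 147 ⇒ Q = 45, P = 192 − 0.5·45 = 169.5.
PS = (169.5 − 147)·45 = 1012.5.
Change in producer surplus: 1012.5 − 0 = 1012.5.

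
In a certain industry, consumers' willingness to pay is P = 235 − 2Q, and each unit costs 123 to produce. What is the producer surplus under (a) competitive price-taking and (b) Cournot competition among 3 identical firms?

Perfect competition: P = MC = 123, so 235 − 2Q = 123 and Q = 56.
PS = (123 − 123)·56 = 0.
With 3 symmetric Cournot firms, each firm's FOC gives 235 − 8q = 123, so q = 14, Q = 3·14 = 42, and P = 151.
PS = (151 − 123)·42 = 1176.

Competition: PS = 0; Cournot: PS = 1176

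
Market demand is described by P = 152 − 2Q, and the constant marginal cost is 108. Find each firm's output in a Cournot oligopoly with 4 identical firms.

q_i = 4.4

With 4 symmetric Cournot firms, each firm's FOC gives 152 − 10q = 108, so q = 4.4, Q = 4·4.4 = 17.6, and P = 116.8.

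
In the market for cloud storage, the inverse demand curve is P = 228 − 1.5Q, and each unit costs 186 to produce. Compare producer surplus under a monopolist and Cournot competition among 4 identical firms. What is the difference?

The monopolist equates marginal revenue to marginal cost: 228 − 3Q = 186, so Q = 14. From demand, P = 207.
PS = (207 − 186)·14 = 294.
In a 4-firm Cournot equilibrium, symmetry and the first-order condition give q = (228 − 186)/(7.5) = 5.6. So Q = 22.4 and P = 194.4.
PS = (194.4 − 186)·22.4 = 188.16.
Change in producer surplus: 188.16 − 294 = −105.84.

Producer surplus falls by 105.84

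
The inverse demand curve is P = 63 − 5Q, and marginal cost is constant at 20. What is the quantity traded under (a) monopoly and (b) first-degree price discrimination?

Monopoly: Q = 4.3; Perfect PD: Q = 8.6

The monopolist equates marginal revenue to marginal cost: 63 − 10Q = 20, so Q = 4.3. From demand, P = 41.5.
A perfectly discriminating monopolist sells every unit with P(Q) ≥ MC(Q), so output equals the competitive quantity Q = 8.6. Each buyer pays their reservation price, so CS = 0 and the firm captures all surplus.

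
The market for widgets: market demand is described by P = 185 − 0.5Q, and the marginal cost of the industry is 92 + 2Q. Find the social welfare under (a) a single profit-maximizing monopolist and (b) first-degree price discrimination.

A monopolist chooses Q where MR = MC. MR = 185 − Q; setting this equal to 92 + 2Q gives Q = 31 and P = 169.5.
CS = ½·(185 − 169.5)·31 = 240.25; PS = (169.5·31 − 92·31 − ½·2·31²) = 1441.5; TS = 1681.75.
With perfect price discrimination, output is the efficient level Q = 37.2 (where demand meets MC), but every buyer pays their willingness to pay: CS = 0 and PS = total surplus.
TS = 1729.8 (equal to competitive TS).

Monopoly: TS = 1681.75; Perfect PD: TS = 1729.8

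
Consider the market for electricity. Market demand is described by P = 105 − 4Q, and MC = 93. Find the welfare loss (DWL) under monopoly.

DWL = 4.5

Perfect competition: P = MC = 93, so 105 − 4Q = 93 and Q = 3.
Monopoly sets MR = MC: 105 − 8Q = 93 ⇒ Q = 1.5, P = 105 − 4·1.5 = 99.
DWL is the triangle between Q = 1.5 and Q = 3: ½·(3 − 1.5)·(99 − 93) = 4.5.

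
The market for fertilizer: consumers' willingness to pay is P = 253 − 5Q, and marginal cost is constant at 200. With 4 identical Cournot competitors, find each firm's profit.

With 4 symmetric Cournot firms, each firm's FOC gives 253 − 25q = 200, so q = 2.12, Q = 4·2.12 = 8.48, and P = 210.6.
Each firm's profit = (210.6 − 200)·2.12 = 22.472.

π_i = 22.472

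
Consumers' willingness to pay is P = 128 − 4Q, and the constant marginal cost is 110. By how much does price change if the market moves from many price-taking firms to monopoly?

P rises by 9

Competitive firms price at marginal cost: P = 110, giving Q = 4.5.
A monopolist chooses Q where MR = MC. MR = 128 − 8Q; setting this equal to 110 gives Q = 2.25 and P = 119.
Change in price: 119 − 110 = 9.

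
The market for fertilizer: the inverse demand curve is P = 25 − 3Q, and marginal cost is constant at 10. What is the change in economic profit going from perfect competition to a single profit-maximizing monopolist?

Under competition P = MC = 10, so Q = (25 − 10)/3 = 5.
Profit = (10 − 10)·5 = 0.
Monopoly sets MR = MC: 25 − 6Q = 10 ⇒ Q = 2.5, P = 25 − 3·2.5 = 17.5.
Profit = (17.5 − 10)·2.5 = 18.75.
Change in economic profit: 18.75 − 0 = 18.75.

Economic profit rises by 18.75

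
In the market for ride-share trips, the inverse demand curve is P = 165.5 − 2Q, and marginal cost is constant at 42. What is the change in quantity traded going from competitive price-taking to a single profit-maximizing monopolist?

Competitive firms price at marginal cost: P = 42, giving Q = 61.75.
A monopolist chooses Q where MR = MC. MR = 165.5 − 4Q; setting this equal to 42 gives Q = 30.875 and P = 103.75.
Change in quantity traded: 30.875 − 61.75 = −30.875.

Q falls by 30.875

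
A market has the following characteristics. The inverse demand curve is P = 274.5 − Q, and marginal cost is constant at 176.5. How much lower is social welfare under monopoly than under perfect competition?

TS falls by 1200.5

Under competition P = MC = 176.5, so Q = (274.5 − 176.5)/1 = 98.
CS = ½·(274.5 − 176.5)·98 = 4802; PS = (176.5 − 176.5)·98 = 0; TS = 4802.
A monopolist chooses Q where MR = MC. MR = 274.5 − 2Q; setting this equal to 176.5 gives Q = 49 and P = 225.5.
CS = ½·(274.5 − 225.5)·49 = 1200.5; PS = (225.5 − 176.5)·49 = 2401; TS = 3601.5.
Change in social welfare: 3601.5 − 4802 = −1200.5.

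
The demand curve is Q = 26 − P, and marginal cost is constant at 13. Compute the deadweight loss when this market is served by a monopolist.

Inverting demand: P = 26 − Q.
Under competition P = MC = 13, so Q = (26 − 13)/1 = 13.
A monopolist chooses Q where MR = MC. MR = 26 − 2Q; setting this equal to 13 gives Q = 6.5 and P = 19.5.
DWL is the triangle between Q = 6.5 and Q = 13: ½·(13 − 6.5)·(19.5 − 13) = 21.125.

DWL = 21.125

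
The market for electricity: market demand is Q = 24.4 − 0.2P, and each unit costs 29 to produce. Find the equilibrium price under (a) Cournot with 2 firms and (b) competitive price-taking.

Inverting demand: P = 122 − 5Q.
Cournot with 2 identical firms: the symmetric best-response condition is 122 − 15q = 29. Each firm produces q = 6.2, total output Q = 12.4, price P = 60.
Competitive firms price at marginal cost: P = 29, giving Q = 18.6.

Cournot: P = 60; Competition: P = 29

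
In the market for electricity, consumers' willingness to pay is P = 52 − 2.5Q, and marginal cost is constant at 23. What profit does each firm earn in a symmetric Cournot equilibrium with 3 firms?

With 3 symmetric Cournot firms, each firm's FOC gives 52 − 10q = 23, so q = 2.9, Q = 3·2.9 = 8.7, and P = 30.25.
Each firm's profit = (30.25 − 23)·2.9 = 21.025.

π_i = 21.025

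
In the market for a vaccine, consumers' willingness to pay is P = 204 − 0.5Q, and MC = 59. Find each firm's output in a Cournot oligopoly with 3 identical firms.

Cournot with 3 identical firms: the symmetric best-response condition is 204 − 2q = 59. Each firm produces q = 72.5, total output Q = 217.5, price P = 95.25.

q_i = 72.5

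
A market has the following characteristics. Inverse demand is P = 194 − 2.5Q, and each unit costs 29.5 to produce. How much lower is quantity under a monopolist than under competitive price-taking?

Perfect competition: P = MC = 29.5, so 194 − 2.5Q = 29.5 and Q = 65.8.
A monopolist chooses Q where MR = MC. MR = 194 − 5Q; setting this equal to 29.5 gives Q = 32.9 and P = 111.75.
Change in quantity: 32.9 − 65.8 = −32.9.

Q falls by 32.9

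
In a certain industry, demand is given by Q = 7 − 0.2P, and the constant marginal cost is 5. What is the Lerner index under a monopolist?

Lerner index = 0.75

Inverting demand: P = 35 − 5Q.
Monopoly sets MR = MC: 35 − 10Q = 5 ⇒ Q = 3, P = 35 − 5·3 = 20.
Lerner index = (P − MC)/P = (20 − 5)/20 = 0.75.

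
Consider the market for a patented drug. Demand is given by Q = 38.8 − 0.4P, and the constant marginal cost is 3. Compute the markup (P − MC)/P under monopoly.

Lerner index = 0.94

Inverting demand: P = 97 − 2.5Q.
Monopoly sets MR = MC: 97 − 5Q = 3 ⇒ Q = 18.8, P = 97 − 2.5·18.8 = 50.
Lerner index = (P − MC)/P = (50 − 3)/50 = 0.94.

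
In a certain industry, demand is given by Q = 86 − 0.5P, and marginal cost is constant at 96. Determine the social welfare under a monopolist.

TS = 1083

Inverting demand: P = 172 − 2Q.
Monopoly sets MR = MC: 172 − 4Q = 96 ⇒ Q = 19, P = 172 − 2·19 = 134.
CS = ½·(172 − 134)·19 = 361; PS = (134 − 96)·19 = 722; TS = 1083.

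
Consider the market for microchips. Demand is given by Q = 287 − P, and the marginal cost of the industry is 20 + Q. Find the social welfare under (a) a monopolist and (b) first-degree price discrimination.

Monopoly: TS = 15842; Perfect PD: TS = 17822.25

Inverting demand: P = 287 − Q.
Monopoly sets MR = MC: 287 − 2Q = 20 + Q ⇒ Q = 89, P = 287 − 89 = 198.
CS = ½·(287 − 198)·89 = 3960.5; PS = (198·89 − 20·89 − ½·1·89²) = 11881.5; TS = 15842.
Under first-degree price discrimination the firm charges each unit its demand price and produces up to where P = MC, i.e. Q = 133.5. Consumer surplus is zero; producer surplus equals total surplus.
TS = 17822.25 (equal to competitive TS).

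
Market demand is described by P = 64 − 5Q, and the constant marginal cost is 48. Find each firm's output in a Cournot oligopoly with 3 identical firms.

q_i = 0.8

Cournot with 3 identical firms: the symmetric best-response condition is 64 − 20q = 48. Each firm produces q = 0.8, total output Q = 2.4, price P = 52.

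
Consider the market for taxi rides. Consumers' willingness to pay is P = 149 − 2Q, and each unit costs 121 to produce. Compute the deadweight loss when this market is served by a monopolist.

DWL = 49

Perfect competition: P = MC = 121, so 149 − 2Q = 121 and Q = 14.
Monopoly sets MR = MC: 149 − 4Q = 121 ⇒ Q = 7, P = 149 − 2·7 = 135.
DWL is the triangle between Q = 7 and Q = 14: ½·(14 − 7)·(135 − 121) = 49.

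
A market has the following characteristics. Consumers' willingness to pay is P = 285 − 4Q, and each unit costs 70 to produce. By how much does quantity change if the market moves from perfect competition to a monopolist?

Competitive firms price at marginal cost: P = 70, giving Q = 53.75.
The monopolist equates marginal revenue to marginal cost: 285 − 8Q = 70, so Q = 26.875. From demand, P = 177.5.
Change in quantity: 26.875 − 53.75 = −26.875.

Quantity falls by 26.875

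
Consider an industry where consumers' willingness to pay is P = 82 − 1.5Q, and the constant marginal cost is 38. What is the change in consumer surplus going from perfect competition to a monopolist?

Perfect competition: P = MC = 38, so 82 − 1.5Q = 38 and Q = 88/3.
CS = ½·(82 − 38)·88/3 = 1936/3.
A monopolist chooses Q where MR = MC. MR = 82 − 3Q; setting this equal to 38 gives Q = 44/3 and P = 60.
CS = ½·(82 − 60)·44/3 = 484/3.
Change in consumer surplus: 484/3 − 1936/3 = −484.

CS falls by 484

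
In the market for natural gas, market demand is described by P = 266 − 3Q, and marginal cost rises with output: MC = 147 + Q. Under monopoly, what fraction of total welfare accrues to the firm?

PS/TS = 0.7

Monopoly sets MR = MC: 266 − 6Q = 147 + Q ⇒ Q = 17, P = 266 − 3·17 = 215.
CS = ½·(266 − 215)·17 = 433.5.
PS = P·Q − VC(Q) = 215·17 − (147·17 + ½·1·17²) = 1011.5.
Share captured = PS/TS = 1011.5/1445 = 0.7.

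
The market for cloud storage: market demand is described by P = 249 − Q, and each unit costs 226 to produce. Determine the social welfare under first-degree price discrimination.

Under first-degree price discrimination the firm charges each unit its demand price and produces up to where P = MC, i.e. Q = 23. Consumer surplus is zero; producer surplus equals total surplus.
TS = 264.5 (equal to competitive TS).

TS = 264.5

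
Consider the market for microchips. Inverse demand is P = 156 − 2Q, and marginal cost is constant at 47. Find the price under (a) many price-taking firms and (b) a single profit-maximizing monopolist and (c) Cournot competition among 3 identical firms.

Under competition P = MC = 47, so Q = (156 − 47)/2 = 54.5.
Monopoly sets MR = MC: 156 − 4Q = 47 ⇒ Q = 27.25, P = 156 − 2·27.25 = 101.5.
With 3 symmetric Cournot firms, each firm's FOC gives 156 − 8q = 47, so q = 13.625, Q = 3·13.625 = 40.875, and P = 74.25.

Competition: P = 47; Monopoly: P = 101.5; Cournot: P = 74.25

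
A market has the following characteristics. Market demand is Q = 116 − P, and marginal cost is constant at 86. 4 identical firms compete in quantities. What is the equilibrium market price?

Inverting demand: P = 116 − Q.
With 4 symmetric Cournot firms, each firm's FOC gives 116 − 5q = 86, so q = 6, Q = 4·6 = 24, and P = 92.

P = 92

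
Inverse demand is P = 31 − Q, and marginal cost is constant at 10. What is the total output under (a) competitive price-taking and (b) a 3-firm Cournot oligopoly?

Perfect competition: P = MC = 10, so 31 − Q = 10 and Q = 21.
In a 3-firm Cournot equilibrium, symmetry and the first-order condition give q = (31 − 10)/(4) = 5.25. So Q = 15.75 and P = 15.25.

Competition: Q = 21; Cournot: Q = 15.75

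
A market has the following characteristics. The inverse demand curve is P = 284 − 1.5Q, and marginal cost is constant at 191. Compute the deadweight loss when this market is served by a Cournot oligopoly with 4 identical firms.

DWL = 115.32

Under competition P = MC = 191, so Q = (284 − 191)/1.5 = 62.
Cournot with 4 identical firms: the symmetric best-response condition is 284 − 7.5q = 191. Each firm produces q = 12.4, total output Q = 49.6, price P = 209.6.
DWL is the triangle between Q = 49.6 and Q = 62: ½·(62 − 49.6)·(209.6 − 191) = 115.32.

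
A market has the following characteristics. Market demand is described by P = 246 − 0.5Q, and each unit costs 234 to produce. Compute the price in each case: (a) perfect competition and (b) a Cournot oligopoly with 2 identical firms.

Competition: P = 234; Cournot: P = 238

Under competition P = MC = 234, so Q = (246 − 234)/0.5 = 24.
In a 2-firm Cournot equilibrium, symmetry and the first-order condition give q = (246 − 234)/(1.5) = 8. So Q = 16 and P = 238.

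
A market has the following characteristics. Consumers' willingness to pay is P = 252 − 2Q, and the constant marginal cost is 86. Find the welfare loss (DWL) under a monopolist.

Perfect competition: P = MC = 86, so 252 − 2Q = 86 and Q = 83.
The monopolist equates marginal revenue to marginal cost: 252 − 4Q = 86, so Q = 41.5. From demand, P = 169.
DWL is the triangle between Q = 41.5 and Q = 83: ½·(83 − 41.5)·(169 − 86) = 1722.25.

DWL = 1722.25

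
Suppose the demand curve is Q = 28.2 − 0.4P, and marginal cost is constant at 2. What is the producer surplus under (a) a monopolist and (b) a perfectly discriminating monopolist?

Monopoly: PS = 469.225; Perfect PD: PS = 938.45

Inverting demand: P = 70.5 − 2.5Q.
A monopolist chooses Q where MR = MC. MR = 70.5 − 5Q; setting this equal to 2 gives Q = 13.7 and P = 36.25.
PS = (36.25 − 2)·13.7 = 469.225.
A perfectly discriminating monopolist sells every unit with P(Q) ≥ MC(Q), so output equals the competitive quantity Q = 27.4. Each buyer pays their reservation price, so CS = 0 and the firm captures all surplus.
PS = ½·(70.5 − 2)·27.4 = 938.45.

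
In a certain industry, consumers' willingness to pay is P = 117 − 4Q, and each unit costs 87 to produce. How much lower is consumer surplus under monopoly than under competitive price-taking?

Under competition P = MC = 87, so Q = (117 − 87)/4 = 7.5.
CS = ½·(117 − 87)·7.5 = 112.5.
A monopolist chooses Q where MR = MC. MR = 117 − 8Q; setting this equal to 87 gives Q = 3.75 and P = 102.
CS = ½·(117 − 102)·3.75 = 28.125.
Change in consumer surplus: 28.125 − 112.5 = −84.375.

Consumer surplus falls by 84.375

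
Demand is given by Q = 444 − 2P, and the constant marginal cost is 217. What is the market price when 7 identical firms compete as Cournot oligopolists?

Inverting demand: P = 222 − 0.5Q.
Cournot with 7 identical firms: the symmetric best-response condition is 222 − 4q = 217. Each firm produces q = 1.25, total output Q = 8.75, price P = 217.625.

P = 217.625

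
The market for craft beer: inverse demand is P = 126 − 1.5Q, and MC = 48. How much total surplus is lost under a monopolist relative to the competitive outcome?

DWL = 507

Competitive firms price at marginal cost: P = 48, giving Q = 52.
Monopoly sets MR = MC: 126 − 3Q = 48 ⇒ Q = 26, P = 126 − 1.5·26 = 87.
DWL is the triangle between Q = 26 and Q = 52: ½·(52 − 26)·(87 − 48) = 507.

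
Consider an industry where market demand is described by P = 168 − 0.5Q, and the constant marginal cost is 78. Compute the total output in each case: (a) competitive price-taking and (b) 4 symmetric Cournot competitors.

Under competition P = MC = 78, so Q = (168 − 78)/0.5 = 180.
With 4 symmetric Cournot firms, each firm's FOC gives 168 − 2.5q = 78, so q = 36, Q = 4·36 = 144, and P = 96.

Competition: Q = 180; Cournot: Q = 144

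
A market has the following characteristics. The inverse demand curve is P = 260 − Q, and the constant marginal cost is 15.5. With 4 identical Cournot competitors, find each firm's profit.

π_i = 2391.21

In a 4-firm Cournot equilibrium, symmetry and the first-order condition give q = (260 − 15.5)/(5) = 48.9. So Q = 195.6 and P = 64.4.
Each firm's profit = (64.4 − 15.5)·48.9 = 2391.21.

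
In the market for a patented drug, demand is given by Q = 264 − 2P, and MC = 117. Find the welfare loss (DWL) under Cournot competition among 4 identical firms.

Inverting demand: P = 132 − 0.5Q.
Competitive firms price at marginal cost: P = 117, giving Q = 30.
With 4 symmetric Cournot firms, each firm's FOC gives 132 − 2.5q = 117, so q = 6, Q = 4·6 = 24, and P = 120.
DWL is the triangle between Q = 24 and Q = 30: ½·(30 − 24)·(120 − 117) = 9.

DWL = 9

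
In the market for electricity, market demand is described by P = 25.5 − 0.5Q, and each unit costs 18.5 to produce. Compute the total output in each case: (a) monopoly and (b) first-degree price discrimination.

Monopoly: Q = 7; Perfect PD: Q = 14

Monopoly sets MR = MC: 25.5 − Q = 18.5 ⇒ Q = 7, P = 25.5 − 0.5·7 = 22.
With perfect price discrimination, output is the efficient level Q = 14 (where demand meets MC), but every buyer pays their willingness to pay: CS = 0 and PS = total surplus.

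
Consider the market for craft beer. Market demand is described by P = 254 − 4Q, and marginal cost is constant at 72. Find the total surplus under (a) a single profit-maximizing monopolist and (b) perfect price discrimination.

Monopoly: TS = 3105.375; Perfect PD: TS = 4140.5

Monopoly sets MR = MC: 254 − 8Q = 72 ⇒ Q = 22.75, P = 254 − 4·22.75 = 163.
CS = ½·(254 − 163)·22.75 = 1035.125; PS = (163 − 72)·22.75 = 2070.25; TS = 3105.375.
Under first-degree price discrimination the firm charges each unit its demand price and produces up to where P = MC, i.e. Q = 45.5. Consumer surplus is zero; producer surplus equals total surplus.
TS = 4140.5 (equal to competitive TS).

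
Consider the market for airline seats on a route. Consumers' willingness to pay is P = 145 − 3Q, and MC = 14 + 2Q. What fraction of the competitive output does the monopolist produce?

The monopolist equates marginal revenue to marginal cost: 145 − 6Q = 14 + 2Q, so Q = 16.375. From demand, P = 95.875.
Under competition P = MC: 145 − 3Q = 14 + 2Q ⇒ Q = 26.2, P = 66.4.
Ratio Q_m/Q_c = 16.375/26.2 = 0.625.

Q_m/Q_c = 0.625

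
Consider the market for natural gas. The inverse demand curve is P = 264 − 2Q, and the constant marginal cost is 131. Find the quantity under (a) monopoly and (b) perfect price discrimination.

Monopoly sets MR = MC: 264 − 4Q = 131 ⇒ Q = 33.25, P = 264 − 2·33.25 = 197.5.
A perfectly discriminating monopolist sells every unit with P(Q) ≥ MC(Q), so output equals the competitive quantity Q = 66.5. Each buyer pays their reservation price, so CS = 0 and the firm captures all surplus.

Monopoly: Q = 33.25; Perfect PD: Q = 66.5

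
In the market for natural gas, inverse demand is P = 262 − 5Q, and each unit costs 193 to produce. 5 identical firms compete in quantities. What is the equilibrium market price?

With 5 symmetric Cournot firms, each firm's FOC gives 262 − 30q = 193, so q = 2.3, Q = 5·2.3 = 11.5, and P = 204.5.

P = 204.5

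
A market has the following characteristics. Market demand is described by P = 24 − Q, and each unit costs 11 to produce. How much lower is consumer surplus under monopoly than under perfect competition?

CS falls by 63.375

Under competition P = MC = 11, so Q = (24 − 11)/1 = 13.
CS = ½·(24 − 11)·13 = 84.5.
A monopolist chooses Q where MR = MC. MR = 24 − 2Q; setting this equal to 11 gives Q = 6.5 and P = 17.5.
CS = ½·(24 − 17.5)·6.5 = 21.125.
Change in consumer surplus: 21.125 − 84.5 = −63.375.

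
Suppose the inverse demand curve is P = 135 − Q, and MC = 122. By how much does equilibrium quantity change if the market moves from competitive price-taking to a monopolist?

Equilibrium quantity falls by 6.5

Competitive firms price at marginal cost: P = 122, giving Q = 13.
The monopolist equates marginal revenue to marginal cost: 135 − 2Q = 122, so Q = 6.5. From demand, P = 128.5.
Change in equilibrium quantity: 6.5 − 13 = −6.5.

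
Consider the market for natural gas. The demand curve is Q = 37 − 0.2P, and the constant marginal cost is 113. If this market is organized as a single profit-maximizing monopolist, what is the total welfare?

Inverting demand: P = 185 − 5Q.
A monopolist chooses Q where MR = MC. MR = 185 − 10Q; setting this equal to 113 gives Q = 7.2 and P = 149.
CS = ½·(185 − 149)·7.2 = 129.6; PS = (149 − 113)·7.2 = 259.2; TS = 388.8.

TS = 388.8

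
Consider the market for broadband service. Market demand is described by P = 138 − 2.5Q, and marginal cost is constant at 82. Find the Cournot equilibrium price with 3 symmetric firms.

P = 96

In a 3-firm Cournot equilibrium, symmetry and the first-order condition give q = (138 − 82)/(10) = 5.6. So Q = 16.8 and P = 96.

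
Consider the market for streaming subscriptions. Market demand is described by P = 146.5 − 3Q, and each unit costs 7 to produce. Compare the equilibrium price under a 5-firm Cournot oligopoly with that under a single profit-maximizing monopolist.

Cournot: P = 30.25; Monopoly: P = 76.75

Cournot with 5 identical firms: the symmetric best-response condition is 146.5 − 18q = 7. Each firm produces q = 7.75, total output Q = 38.75, price P = 30.25.
The monopolist equates marginal revenue to marginal cost: 146.5 − 6Q = 7, so Q = 23.25. From demand, P = 76.75.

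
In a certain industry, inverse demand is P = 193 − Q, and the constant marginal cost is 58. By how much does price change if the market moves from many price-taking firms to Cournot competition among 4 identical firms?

Perfect competition: P = MC = 58, so 193 − Q = 58 and Q = 135.
With 4 symmetric Cournot firms, each firm's FOC gives 193 − 5q = 58, so q = 27, Q = 4·27 = 108, and P = 85.
Change in price: 85 − 58 = 27.

Price rises by 27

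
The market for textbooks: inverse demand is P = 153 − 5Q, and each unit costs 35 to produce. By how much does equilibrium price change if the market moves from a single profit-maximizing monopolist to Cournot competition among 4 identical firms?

P falls by 35.4

A monopolist chooses Q where MR = MC. MR = 153 − 10Q; setting this equal to 35 gives Q = 11.8 and P = 94.
Cournot with 4 identical firms: the symmetric best-response condition is 153 − 25q = 35. Each firm produces q = 4.72, total output Q = 18.88, price P = 58.6.
Change in equilibrium price: 58.6 − 94 = −35.4.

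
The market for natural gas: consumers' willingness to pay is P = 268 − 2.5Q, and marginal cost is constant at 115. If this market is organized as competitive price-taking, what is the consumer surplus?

CS = 4681.8

Competitive firms price at marginal cost: P = 115, giving Q = 61.2.
CS = ½·(268 − 115)·61.2 = 4681.8.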